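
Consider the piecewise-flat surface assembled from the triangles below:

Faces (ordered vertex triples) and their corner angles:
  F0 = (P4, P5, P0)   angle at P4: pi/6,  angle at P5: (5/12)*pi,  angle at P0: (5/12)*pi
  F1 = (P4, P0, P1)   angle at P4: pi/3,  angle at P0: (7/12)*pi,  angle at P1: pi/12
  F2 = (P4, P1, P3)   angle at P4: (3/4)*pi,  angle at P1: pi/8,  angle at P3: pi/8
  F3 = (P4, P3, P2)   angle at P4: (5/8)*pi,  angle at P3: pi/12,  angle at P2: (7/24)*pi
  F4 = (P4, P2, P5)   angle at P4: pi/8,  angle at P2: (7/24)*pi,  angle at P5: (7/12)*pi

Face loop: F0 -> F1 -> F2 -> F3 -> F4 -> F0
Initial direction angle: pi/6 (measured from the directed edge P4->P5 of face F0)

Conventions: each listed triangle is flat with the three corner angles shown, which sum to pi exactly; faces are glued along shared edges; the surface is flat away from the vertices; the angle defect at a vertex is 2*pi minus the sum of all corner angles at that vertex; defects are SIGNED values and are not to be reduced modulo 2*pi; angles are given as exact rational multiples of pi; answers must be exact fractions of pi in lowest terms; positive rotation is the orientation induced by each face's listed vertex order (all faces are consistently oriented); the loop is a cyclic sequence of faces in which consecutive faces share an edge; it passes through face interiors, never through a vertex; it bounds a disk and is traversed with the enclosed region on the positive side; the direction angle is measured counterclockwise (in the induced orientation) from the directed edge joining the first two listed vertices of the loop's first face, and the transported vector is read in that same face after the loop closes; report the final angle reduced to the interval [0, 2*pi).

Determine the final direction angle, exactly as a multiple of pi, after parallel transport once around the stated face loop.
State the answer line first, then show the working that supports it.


Answer: final direction angle = pi/6

enclosed vertex P4: corner angles sum to 2*pi, defect = 2*pi - 2*pi = 0
holonomy = initial angle + sum of enclosed defects (mod 2*pi), positive in the induced orientation
final angle = pi/6 + 0 = pi/6 (mod 2*pi)


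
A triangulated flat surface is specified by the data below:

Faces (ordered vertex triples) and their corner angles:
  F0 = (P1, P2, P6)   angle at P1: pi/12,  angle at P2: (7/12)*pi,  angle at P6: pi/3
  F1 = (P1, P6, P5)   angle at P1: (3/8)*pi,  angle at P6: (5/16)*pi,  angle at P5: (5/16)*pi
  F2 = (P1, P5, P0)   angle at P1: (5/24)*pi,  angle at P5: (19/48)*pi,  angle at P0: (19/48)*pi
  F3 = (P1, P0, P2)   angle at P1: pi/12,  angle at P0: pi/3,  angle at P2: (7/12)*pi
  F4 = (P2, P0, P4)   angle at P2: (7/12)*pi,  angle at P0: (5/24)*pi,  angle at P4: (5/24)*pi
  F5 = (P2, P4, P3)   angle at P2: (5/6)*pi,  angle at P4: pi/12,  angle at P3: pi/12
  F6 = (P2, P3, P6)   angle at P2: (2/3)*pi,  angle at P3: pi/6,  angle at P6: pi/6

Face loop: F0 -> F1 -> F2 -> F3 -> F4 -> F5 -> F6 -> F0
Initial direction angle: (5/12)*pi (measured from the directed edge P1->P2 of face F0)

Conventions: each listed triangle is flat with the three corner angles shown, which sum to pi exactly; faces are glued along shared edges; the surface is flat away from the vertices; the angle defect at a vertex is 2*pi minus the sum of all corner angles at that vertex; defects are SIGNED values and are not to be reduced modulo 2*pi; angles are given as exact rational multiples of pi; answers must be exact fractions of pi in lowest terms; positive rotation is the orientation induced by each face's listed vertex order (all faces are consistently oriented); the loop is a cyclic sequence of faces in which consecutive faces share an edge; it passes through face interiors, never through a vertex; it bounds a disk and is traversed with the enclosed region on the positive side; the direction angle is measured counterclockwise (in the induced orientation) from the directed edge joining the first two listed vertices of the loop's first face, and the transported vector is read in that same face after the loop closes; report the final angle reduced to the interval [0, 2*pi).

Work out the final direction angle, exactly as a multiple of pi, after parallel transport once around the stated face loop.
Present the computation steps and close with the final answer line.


enclosed vertex P1: corner angles sum to (3/4)*pi, defect = 2*pi - (3/4)*pi = (5/4)*pi
enclosed vertex P2: corner angles sum to (13/4)*pi, defect = 2*pi - (13/4)*pi = (-5/4)*pi
by Gauss-Bonnet the loop rotates the vector by the enclosed defect sum (positive orientation, mod 2*pi)
final angle = (5/12)*pi + 0 = (5/12)*pi (mod 2*pi)

Answer: final direction angle = (5/12)*pi


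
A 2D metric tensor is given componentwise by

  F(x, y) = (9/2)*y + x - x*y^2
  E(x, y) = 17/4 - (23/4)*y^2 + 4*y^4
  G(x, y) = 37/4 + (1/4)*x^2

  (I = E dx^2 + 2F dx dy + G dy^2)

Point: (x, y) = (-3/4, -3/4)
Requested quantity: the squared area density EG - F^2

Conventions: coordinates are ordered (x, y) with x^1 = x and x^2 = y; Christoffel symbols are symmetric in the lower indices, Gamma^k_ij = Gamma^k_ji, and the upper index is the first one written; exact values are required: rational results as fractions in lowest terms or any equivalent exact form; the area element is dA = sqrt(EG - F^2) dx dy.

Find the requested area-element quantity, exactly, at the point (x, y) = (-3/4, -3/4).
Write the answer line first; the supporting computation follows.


Answer: EG - F^2 = 31577/4096

E = 73/32, F = -237/64, G = 601/64; EG - F^2 = 31577/4096


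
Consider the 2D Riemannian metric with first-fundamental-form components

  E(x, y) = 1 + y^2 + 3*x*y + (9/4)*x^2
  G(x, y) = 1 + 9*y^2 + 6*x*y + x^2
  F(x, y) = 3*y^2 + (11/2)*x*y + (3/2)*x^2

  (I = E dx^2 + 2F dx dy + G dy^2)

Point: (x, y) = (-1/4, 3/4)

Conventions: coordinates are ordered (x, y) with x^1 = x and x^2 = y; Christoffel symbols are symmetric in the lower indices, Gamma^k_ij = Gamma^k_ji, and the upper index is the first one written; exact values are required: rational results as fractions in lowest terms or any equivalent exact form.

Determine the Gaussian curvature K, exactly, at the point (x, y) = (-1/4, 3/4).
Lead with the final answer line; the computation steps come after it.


Answer: K = 2048/15463

E = 73/64, F = 3/4, G = 5, EG - F^2 = 329/64 at the point
E_x = 9/8, E_y = 3/4, F_x = 27/8, F_y = 25/8, G_x = 4, G_y = 12
E_yy = 2, F_xy = 11/2, G_xx = 2
Compute both Brioschi determinants and normalise by (EG - F^2)^2.
M1 = [[-E_yy/2 + F_xy - G_xx/2, E_x/2, F_x - E_y/2], [F_y - G_x/2, E, F], [G_y/2, F, G]] = [[7/2, 9/16, 3], [9/8, 73/64, 3/4], [6, 3/4, 5]]; det M1 = -41/64
M2 = [[0, E_y/2, G_x/2], [E_y/2, E, F], [G_x/2, F, G]] = [[0, 3/8, 2], [3/8, 73/64, 3/4], [2, 3/4, 5]]; det M2 = -265/64
det M1 - det M2 = 7/2; K = 7/2 / (329/64)^2 = 2048/15463


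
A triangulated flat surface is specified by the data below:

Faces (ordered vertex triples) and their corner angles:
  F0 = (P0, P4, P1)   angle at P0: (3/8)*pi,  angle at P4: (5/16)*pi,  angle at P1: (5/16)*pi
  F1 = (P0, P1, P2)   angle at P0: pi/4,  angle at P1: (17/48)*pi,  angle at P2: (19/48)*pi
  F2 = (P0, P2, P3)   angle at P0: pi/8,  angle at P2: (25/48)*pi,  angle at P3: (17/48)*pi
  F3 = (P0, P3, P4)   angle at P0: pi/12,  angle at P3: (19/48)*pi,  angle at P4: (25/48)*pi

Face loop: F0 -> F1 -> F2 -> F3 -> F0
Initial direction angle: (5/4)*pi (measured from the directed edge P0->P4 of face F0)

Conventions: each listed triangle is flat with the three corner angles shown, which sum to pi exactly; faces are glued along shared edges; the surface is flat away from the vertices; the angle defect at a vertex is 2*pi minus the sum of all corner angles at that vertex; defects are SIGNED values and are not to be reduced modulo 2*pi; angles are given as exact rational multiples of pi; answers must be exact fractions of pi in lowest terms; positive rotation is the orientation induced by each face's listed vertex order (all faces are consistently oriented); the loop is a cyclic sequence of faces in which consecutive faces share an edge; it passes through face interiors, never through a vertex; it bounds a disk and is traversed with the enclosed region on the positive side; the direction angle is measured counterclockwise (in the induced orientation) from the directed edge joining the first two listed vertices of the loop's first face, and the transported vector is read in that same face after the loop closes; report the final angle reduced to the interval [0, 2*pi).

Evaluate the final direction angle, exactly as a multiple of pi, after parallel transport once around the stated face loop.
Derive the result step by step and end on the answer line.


enclosed vertex P0: corner angles sum to (5/6)*pi, defect = 2*pi - (5/6)*pi = (7/6)*pi
holonomy = initial angle + sum of enclosed defects (mod 2*pi), positive in the induced orientation
final angle = (5/4)*pi + (7/6)*pi = (5/12)*pi (mod 2*pi)

Answer: final direction angle = (5/12)*pi


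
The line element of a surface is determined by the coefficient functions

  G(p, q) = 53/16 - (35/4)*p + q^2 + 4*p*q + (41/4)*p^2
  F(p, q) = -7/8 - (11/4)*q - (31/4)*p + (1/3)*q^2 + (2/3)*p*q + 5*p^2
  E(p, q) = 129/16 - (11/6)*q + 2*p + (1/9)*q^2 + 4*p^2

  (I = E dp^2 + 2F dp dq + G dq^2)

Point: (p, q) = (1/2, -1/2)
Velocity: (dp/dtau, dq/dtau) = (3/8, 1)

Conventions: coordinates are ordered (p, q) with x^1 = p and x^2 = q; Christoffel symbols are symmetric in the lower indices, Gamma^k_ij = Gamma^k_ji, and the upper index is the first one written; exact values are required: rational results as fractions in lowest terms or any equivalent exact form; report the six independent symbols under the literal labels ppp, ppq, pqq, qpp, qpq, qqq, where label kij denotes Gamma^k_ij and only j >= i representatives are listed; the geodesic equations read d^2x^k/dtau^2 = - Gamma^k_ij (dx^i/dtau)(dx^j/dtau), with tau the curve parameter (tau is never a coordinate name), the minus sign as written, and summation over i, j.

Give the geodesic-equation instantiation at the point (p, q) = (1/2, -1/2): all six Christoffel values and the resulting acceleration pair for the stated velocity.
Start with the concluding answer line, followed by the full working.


Answer: Gamma_ppp = -2084/2919, Gamma_ppq = -369/973, Gamma_pqq = -222/973, Gamma_qpp = -43058/8757, Gamma_qpq = -8465/5838, Gamma_qqq = -5/973; accelerations (d^2p/dtau^2, d^2q/dtau^2) = (9543/15568, 55549/31136)

E = 1585/144, F = -53/24, G = 3/4 at the point
E_p = 6, E_q = -35/18, F_p = -37/12, F_q = -11/4, G_p = -1/2, G_q = 1
EG - F^2 = 973/288;  g^inv = (288/973) * [[3/4, 53/24], [53/24, 1585/144]]
first-kind symbols [ij,l] = (1/2)(d_i g_jl + d_j g_il - d_l g_ij): [pp,p] = E_p/2 = 3, [pp,q] = F_p - E_q/2 = -19/9, [pq,p] = E_q/2 = -35/36, [pq,q] = G_p/2 = -1/4, [qq,p] = F_q - G_p/2 = -5/2, [qq,q] = G_q/2 = 1/2
Gamma^p_ij = (G*[ij,p] - F*[ij,q])/(EG - F^2), Gamma^q_ij = (E*[ij,q] - F*[ij,p])/(EG - F^2)
Gamma_ppp = -2084/2919, Gamma_ppq = -369/973, Gamma_pqq = -222/973, Gamma_qpp = -43058/8757, Gamma_qpq = -8465/5838, Gamma_qqq = -5/973
d^2p/dtau^2 = -(Gamma_ppp*(3/8)^2 + 2*Gamma_ppq*(3/8)*(1) + Gamma_pqq*(1)^2) = 9543/15568
d^2q/dtau^2 = -(Gamma_qpp*(3/8)^2 + 2*Gamma_qpq*(3/8)*(1) + Gamma_qqq*(1)^2) = 55549/31136


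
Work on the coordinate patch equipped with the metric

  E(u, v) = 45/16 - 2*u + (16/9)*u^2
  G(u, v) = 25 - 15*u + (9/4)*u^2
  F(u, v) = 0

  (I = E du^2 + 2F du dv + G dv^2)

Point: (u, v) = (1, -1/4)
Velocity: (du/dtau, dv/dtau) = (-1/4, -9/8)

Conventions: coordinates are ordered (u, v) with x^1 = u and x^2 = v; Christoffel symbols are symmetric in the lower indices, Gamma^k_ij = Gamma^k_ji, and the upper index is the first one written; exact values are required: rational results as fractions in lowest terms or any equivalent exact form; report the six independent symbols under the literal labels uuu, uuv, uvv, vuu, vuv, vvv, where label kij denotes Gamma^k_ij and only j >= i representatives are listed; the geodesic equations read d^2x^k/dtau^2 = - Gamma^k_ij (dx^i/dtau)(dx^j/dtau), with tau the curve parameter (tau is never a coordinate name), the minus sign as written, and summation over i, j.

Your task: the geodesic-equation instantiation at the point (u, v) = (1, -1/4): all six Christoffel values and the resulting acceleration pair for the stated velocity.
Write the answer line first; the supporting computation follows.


Answer: Gamma_uuu = 112/373, Gamma_uuv = 0, Gamma_uvv = 756/373, Gamma_vuu = 0, Gamma_vuv = -3/7, Gamma_vvv = 0; accelerations (d^2u/dtau^2, d^2v/dtau^2) = (-15421/5968, 27/112)

E = 373/144, F = 0, G = 49/4 at the point
E_u = 14/9, E_v = 0, F_u = 0, F_v = 0, G_u = -21/2, G_v = 0
EG - F^2 = 18277/576;  g^inv = (576/18277) * [[49/4, 0], [0, 373/144]]
first-kind symbols [ij,l] = (1/2)(d_i g_jl + d_j g_il - d_l g_ij): [uu,u] = E_u/2 = 7/9, [uu,v] = F_u - E_v/2 = 0, [uv,u] = E_v/2 = 0, [uv,v] = G_u/2 = -21/4, [vv,u] = F_v - G_u/2 = 21/4, [vv,v] = G_v/2 = 0
Gamma^u_ij = (G*[ij,u] - F*[ij,v])/(EG - F^2), Gamma^v_ij = (E*[ij,v] - F*[ij,u])/(EG - F^2)
Gamma_uuu = 112/373, Gamma_uuv = 0, Gamma_uvv = 756/373, Gamma_vuu = 0, Gamma_vuv = -3/7, Gamma_vvv = 0
d^2u/dtau^2 = -(Gamma_uuu*(-1/4)^2 + 2*Gamma_uuv*(-1/4)*(-9/8) + Gamma_uvv*(-9/8)^2) = -15421/5968
d^2v/dtau^2 = -(Gamma_vuu*(-1/4)^2 + 2*Gamma_vuv*(-1/4)*(-9/8) + Gamma_vvv*(-9/8)^2) = 27/112


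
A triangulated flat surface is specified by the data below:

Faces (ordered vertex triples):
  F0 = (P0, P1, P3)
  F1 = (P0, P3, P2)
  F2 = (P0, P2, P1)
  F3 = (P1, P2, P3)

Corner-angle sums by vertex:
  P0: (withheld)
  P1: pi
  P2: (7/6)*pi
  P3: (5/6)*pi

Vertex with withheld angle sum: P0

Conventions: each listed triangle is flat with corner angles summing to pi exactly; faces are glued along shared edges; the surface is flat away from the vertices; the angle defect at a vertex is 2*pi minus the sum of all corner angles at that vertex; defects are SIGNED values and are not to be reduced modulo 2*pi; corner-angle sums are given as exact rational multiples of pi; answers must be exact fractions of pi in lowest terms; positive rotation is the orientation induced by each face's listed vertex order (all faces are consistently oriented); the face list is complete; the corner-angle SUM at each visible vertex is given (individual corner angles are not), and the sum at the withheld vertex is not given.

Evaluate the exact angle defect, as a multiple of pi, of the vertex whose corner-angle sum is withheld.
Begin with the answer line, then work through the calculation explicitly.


Answer: defect(P0) = pi

V = 4, E = 6, F = 4; chi = V - E + F = 2
Gauss-Bonnet: total defect = 2*pi*chi = 4*pi; visible defects sum to 3*pi


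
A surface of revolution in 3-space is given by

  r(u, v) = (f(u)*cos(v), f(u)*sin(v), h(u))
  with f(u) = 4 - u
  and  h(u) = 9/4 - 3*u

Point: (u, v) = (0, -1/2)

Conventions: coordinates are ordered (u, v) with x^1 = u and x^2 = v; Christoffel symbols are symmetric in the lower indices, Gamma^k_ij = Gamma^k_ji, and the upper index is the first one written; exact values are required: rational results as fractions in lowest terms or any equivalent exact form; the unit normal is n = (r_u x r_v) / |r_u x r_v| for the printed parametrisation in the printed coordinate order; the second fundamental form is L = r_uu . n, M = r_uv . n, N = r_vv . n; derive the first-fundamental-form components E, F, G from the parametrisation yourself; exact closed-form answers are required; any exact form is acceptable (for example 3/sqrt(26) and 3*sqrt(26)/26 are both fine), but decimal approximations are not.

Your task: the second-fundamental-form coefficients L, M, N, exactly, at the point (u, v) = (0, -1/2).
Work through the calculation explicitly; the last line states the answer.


f = 4, f' = -1, f'' = 0, h' = -3, h'' = 0
E = 10, F = 0, G = 16; answer radicand W^2 = 10
unnormalised second-form numerators: l = 0, m = 0, n = -12; L = l/sqrt(10), and similarly M = m/sqrt(W^2), N = n/sqrt(W^2)

Answer: L = 0, M = 0, N = -6*sqrt(10)/5


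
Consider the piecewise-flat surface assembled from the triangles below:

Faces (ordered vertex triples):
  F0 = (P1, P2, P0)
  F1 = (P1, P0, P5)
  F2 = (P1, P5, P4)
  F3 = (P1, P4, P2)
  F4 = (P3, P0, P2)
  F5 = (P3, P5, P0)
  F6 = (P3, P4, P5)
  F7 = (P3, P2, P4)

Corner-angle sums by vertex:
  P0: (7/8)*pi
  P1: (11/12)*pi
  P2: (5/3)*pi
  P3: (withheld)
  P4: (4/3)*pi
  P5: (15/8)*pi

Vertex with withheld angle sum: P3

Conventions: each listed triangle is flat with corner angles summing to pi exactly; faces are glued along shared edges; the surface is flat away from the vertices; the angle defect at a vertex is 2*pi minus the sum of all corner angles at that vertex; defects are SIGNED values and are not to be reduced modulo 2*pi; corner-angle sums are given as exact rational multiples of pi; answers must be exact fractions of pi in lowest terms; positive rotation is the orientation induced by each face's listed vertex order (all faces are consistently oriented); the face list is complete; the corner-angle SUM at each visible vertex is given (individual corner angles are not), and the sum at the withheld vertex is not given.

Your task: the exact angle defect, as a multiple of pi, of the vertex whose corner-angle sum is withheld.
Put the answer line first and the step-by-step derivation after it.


Answer: defect(P3) = (2/3)*pi

V = 6, E = 12, F = 8; chi = V - E + F = 2
Gauss-Bonnet: total defect = 2*pi*chi = 4*pi; visible defects sum to (10/3)*pi


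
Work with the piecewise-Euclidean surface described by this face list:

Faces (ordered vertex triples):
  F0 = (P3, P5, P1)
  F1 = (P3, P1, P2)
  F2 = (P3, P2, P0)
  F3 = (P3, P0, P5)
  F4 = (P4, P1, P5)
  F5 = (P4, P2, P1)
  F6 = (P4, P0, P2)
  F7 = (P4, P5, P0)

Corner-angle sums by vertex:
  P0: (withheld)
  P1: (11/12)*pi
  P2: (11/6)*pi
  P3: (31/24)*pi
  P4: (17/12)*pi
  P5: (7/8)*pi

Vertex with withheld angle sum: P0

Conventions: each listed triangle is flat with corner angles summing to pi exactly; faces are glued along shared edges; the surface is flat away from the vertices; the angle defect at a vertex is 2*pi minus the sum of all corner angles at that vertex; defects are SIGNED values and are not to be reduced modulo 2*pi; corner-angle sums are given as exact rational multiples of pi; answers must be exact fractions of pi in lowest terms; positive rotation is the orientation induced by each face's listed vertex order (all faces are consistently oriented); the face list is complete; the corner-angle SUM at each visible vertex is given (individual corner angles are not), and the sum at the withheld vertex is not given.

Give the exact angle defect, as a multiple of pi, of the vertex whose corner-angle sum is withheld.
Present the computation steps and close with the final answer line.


V = 6, E = 12, F = 8; chi = V - E + F = 2
Gauss-Bonnet: total defect = 2*pi*chi = 4*pi; visible defects sum to (11/3)*pi

Answer: defect(P0) = pi/3


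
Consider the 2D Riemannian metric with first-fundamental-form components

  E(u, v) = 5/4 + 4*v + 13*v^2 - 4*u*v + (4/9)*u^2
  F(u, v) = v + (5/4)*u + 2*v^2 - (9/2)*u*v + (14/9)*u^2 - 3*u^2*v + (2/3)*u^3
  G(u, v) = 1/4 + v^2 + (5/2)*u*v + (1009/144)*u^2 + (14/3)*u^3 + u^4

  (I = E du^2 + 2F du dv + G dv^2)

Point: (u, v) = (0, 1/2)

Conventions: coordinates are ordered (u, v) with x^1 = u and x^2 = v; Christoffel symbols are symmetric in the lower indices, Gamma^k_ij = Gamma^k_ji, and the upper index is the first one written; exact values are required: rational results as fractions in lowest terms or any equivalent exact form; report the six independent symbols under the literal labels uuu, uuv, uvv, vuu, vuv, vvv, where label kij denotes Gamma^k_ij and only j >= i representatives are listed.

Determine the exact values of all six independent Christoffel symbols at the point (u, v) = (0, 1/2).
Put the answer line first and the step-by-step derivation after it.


Answer: Gamma_uuu = 4, Gamma_uuv = 29/18, Gamma_uvv = 11/36, Gamma_vuu = -27, Gamma_vuv = -71/36, Gamma_vvv = 7/18

E = 13/2, F = 1, G = 1/2 at the point
E_u = -2, E_v = 17, F_u = -1, F_v = 3, G_u = 5/4, G_v = 1
EG - F^2 = 9/4;  g^inv = (4/9) * [[1/2, -1], [-1, 13/2]]
first-kind symbols [ij,l] = (1/2)(d_i g_jl + d_j g_il - d_l g_ij): [uu,u] = E_u/2 = -1, [uu,v] = F_u - E_v/2 = -19/2, [uv,u] = E_v/2 = 17/2, [uv,v] = G_u/2 = 5/8, [vv,u] = F_v - G_u/2 = 19/8, [vv,v] = G_v/2 = 1/2
Gamma^u_ij = (G*[ij,u] - F*[ij,v])/(EG - F^2), Gamma^v_ij = (E*[ij,v] - F*[ij,u])/(EG - F^2)


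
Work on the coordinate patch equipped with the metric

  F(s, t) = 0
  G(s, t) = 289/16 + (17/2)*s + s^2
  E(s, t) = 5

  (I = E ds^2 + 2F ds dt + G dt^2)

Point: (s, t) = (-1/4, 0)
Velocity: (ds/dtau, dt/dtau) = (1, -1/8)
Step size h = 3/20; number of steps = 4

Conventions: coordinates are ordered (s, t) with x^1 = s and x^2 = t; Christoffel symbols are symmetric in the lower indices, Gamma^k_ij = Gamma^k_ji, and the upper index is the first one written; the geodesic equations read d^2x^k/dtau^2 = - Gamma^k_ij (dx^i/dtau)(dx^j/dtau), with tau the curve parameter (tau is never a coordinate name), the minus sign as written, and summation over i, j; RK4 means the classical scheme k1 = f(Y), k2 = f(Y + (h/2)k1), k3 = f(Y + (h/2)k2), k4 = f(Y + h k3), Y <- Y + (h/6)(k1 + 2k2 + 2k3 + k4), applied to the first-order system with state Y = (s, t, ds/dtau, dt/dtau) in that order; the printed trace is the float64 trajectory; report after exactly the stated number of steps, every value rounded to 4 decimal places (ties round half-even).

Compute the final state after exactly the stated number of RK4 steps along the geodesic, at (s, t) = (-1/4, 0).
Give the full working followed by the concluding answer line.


f(Y) = (ds/dtau, dt/dtau, -Gamma^s_ij Y'^i Y'^j, -Gamma^t_ij Y'^i Y'^j) with the Gammas evaluated at the stage position; h = 0.150000; intermediate values shown to 6 dp
step 0: s = -0.2500, t = 0.0000, ds/dtau = 1.0000, dt/dtau = -0.1250
step 1:
  k1: at (s, t) = (-0.250000, 0.000000), (ds/dtau, dt/dtau) = (1.000000, -0.125000); Gamma_sss = 0.000000, Gamma_sst = 0.000000, Gamma_stt = -0.800000, Gamma_tss = 0.000000, Gamma_tst = 0.250000, Gamma_ttt = 0.000000; k1 = (1.000000, -0.125000, 0.012500, 0.062500)
  k2: at (s, t) = (-0.175000, -0.009375), (ds/dtau, dt/dtau) = (1.000938, -0.120313); Gamma_sss = 0.000000, Gamma_sst = 0.000000, Gamma_stt = -0.815000, Gamma_tss = 0.000000, Gamma_tst = 0.245399, Gamma_ttt = 0.000000; k2 = (1.000938, -0.120313, 0.011797, 0.059104)
  k3: at (s, t) = (-0.174930, -0.009023), (ds/dtau, dt/dtau) = (1.000885, -0.120567); Gamma_sss = 0.000000, Gamma_sst = 0.000000, Gamma_stt = -0.815014, Gamma_tss = 0.000000, Gamma_tst = 0.245395, Gamma_ttt = 0.000000; k3 = (1.000885, -0.120567, 0.011847, 0.059225)
  k4: at (s, t) = (-0.099867, -0.018085), (ds/dtau, dt/dtau) = (1.001777, -0.116116); Gamma_sss = 0.000000, Gamma_sst = 0.000000, Gamma_stt = -0.830027, Gamma_tss = 0.000000, Gamma_tst = 0.240956, Gamma_ttt = 0.000000; k4 = (1.001777, -0.116116, 0.011191, 0.056057)
  Y <- Y + (h/6)(k1 + 2k2 + 2k3 + k4): s = -0.0999, t = -0.0181, ds/dtau = 1.0018, dt/dtau = -0.1161
step 2:
  k1: at (s, t) = (-0.099864, -0.018072), (ds/dtau, dt/dtau) = (1.001775, -0.116120); Gamma_sss = 0.000000, Gamma_sst = 0.000000, Gamma_stt = -0.830027, Gamma_tss = 0.000000, Gamma_tst = 0.240956, Gamma_ttt = 0.000000; k1 = (1.001775, -0.116120, 0.011192, 0.056059)
  k2: at (s, t) = (-0.024731, -0.026781), (ds/dtau, dt/dtau) = (1.002614, -0.111915); Gamma_sss = 0.000000, Gamma_sst = 0.000000, Gamma_stt = -0.845054, Gamma_tss = 0.000000, Gamma_tst = 0.236671, Gamma_ttt = 0.000000; k2 = (1.002614, -0.111915, 0.010584, 0.053113)
  k3: at (s, t) = (-0.024668, -0.026466), (ds/dtau, dt/dtau) = (1.002568, -0.112136); Gamma_sss = 0.000000, Gamma_sst = 0.000000, Gamma_stt = -0.845066, Gamma_tss = 0.000000, Gamma_tst = 0.236668, Gamma_ttt = 0.000000; k3 = (1.002568, -0.112136, 0.010626, 0.053214)
  k4: at (s, t) = (0.050521, -0.034892), (ds/dtau, dt/dtau) = (1.003368, -0.108137); Gamma_sss = 0.000000, Gamma_sst = 0.000000, Gamma_stt = -0.860104, Gamma_tss = 0.000000, Gamma_tst = 0.232530, Gamma_ttt = 0.000000; k4 = (1.003368, -0.108137, 0.010058, 0.050460)
  Y <- Y + (h/6)(k1 + 2k2 + 2k3 + k4): s = 0.0505, t = -0.0349, ds/dtau = 1.0034, dt/dtau = -0.1081
step 3:
  k1: at (s, t) = (0.050523, -0.034881), (ds/dtau, dt/dtau) = (1.003366, -0.108140); Gamma_sss = 0.000000, Gamma_sst = 0.000000, Gamma_stt = -0.860105, Gamma_tss = 0.000000, Gamma_tst = 0.232530, Gamma_ttt = 0.000000; k1 = (1.003366, -0.108140, 0.010058, 0.050461)
  k2: at (s, t) = (0.125776, -0.042991), (ds/dtau, dt/dtau) = (1.004121, -0.104356); Gamma_sss = 0.000000, Gamma_sst = 0.000000, Gamma_stt = -0.875155, Gamma_tss = 0.000000, Gamma_tst = 0.228531, Gamma_ttt = 0.000000; k2 = (1.004121, -0.104356, 0.009531, 0.047894)
  k3: at (s, t) = (0.125832, -0.042708), (ds/dtau, dt/dtau) = (1.004081, -0.104548); Gamma_sss = 0.000000, Gamma_sst = 0.000000, Gamma_stt = -0.875166, Gamma_tss = 0.000000, Gamma_tst = 0.228528, Gamma_ttt = 0.000000; k3 = (1.004081, -0.104548, 0.009566, 0.047979)
  k4: at (s, t) = (0.201135, -0.050563), (ds/dtau, dt/dtau) = (1.004801, -0.100943); Gamma_sss = 0.000000, Gamma_sst = 0.000000, Gamma_stt = -0.890227, Gamma_tss = 0.000000, Gamma_tst = 0.224662, Gamma_ttt = 0.000000; k4 = (1.004801, -0.100943, 0.009071, 0.045574)
  Y <- Y + (h/6)(k1 + 2k2 + 2k3 + k4): s = 0.2011, t = -0.0506, ds/dtau = 1.0048, dt/dtau = -0.1009
step 4:
  k1: at (s, t) = (0.201138, -0.050553), (ds/dtau, dt/dtau) = (1.004799, -0.100946); Gamma_sss = 0.000000, Gamma_sst = 0.000000, Gamma_stt = -0.890228, Gamma_tss = 0.000000, Gamma_tst = 0.224662, Gamma_ttt = 0.000000; k1 = (1.004799, -0.100946, 0.009071, 0.045575)
  k2: at (s, t) = (0.276497, -0.058124), (ds/dtau, dt/dtau) = (1.005480, -0.097528); Gamma_sss = 0.000000, Gamma_sst = 0.000000, Gamma_stt = -0.905299, Gamma_tss = 0.000000, Gamma_tst = 0.220921, Gamma_ttt = 0.000000; k2 = (1.005480, -0.097528, 0.008611, 0.043328)
  k3: at (s, t) = (0.276548, -0.057868), (ds/dtau, dt/dtau) = (1.005445, -0.097696); Gamma_sss = 0.000000, Gamma_sst = 0.000000, Gamma_stt = -0.905310, Gamma_tss = 0.000000, Gamma_tst = 0.220919, Gamma_ttt = 0.000000; k3 = (1.005445, -0.097696, 0.008641, 0.043401)
  k4: at (s, t) = (0.351954, -0.065208), (ds/dtau, dt/dtau) = (1.006095, -0.094436); Gamma_sss = 0.000000, Gamma_sst = 0.000000, Gamma_stt = -0.920391, Gamma_tss = 0.000000, Gamma_tst = 0.217299, Gamma_ttt = 0.000000; k4 = (1.006095, -0.094436, 0.008208, 0.041292)
  Y <- Y + (h/6)(k1 + 2k2 + 2k3 + k4): s = 0.3520, t = -0.0652, ds/dtau = 1.0061, dt/dtau = -0.0944

Answer: s = 0.3520, t = -0.0652, ds/dtau = 1.0061, dt/dtau = -0.0944


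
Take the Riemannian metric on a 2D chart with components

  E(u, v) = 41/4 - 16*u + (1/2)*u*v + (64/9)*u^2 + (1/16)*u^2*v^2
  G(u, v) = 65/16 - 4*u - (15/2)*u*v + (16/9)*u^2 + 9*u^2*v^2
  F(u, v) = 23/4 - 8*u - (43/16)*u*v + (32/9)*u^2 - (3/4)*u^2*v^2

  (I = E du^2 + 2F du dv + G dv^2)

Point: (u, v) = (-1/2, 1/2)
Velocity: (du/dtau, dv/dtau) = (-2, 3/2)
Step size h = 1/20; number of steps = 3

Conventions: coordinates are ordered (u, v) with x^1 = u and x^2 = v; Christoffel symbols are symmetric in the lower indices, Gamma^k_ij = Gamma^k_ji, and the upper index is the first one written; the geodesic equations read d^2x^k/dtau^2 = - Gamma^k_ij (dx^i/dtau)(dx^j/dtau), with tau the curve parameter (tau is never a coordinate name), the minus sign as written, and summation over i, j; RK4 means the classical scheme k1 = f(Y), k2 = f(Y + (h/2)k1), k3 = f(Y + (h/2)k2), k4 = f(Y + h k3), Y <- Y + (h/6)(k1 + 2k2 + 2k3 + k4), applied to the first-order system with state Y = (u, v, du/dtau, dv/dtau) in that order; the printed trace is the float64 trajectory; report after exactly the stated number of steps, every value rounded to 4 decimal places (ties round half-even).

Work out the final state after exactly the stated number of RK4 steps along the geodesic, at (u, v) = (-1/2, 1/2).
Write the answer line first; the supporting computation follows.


Answer: u = -0.7672, v = 0.6906, du/dtau = -1.5919, dv/dtau = 1.0664

f(Y) = (du/dtau, dv/dtau, -Gamma^u_ij Y'^i Y'^j, -Gamma^v_ij Y'^i Y'^j) with the Gammas evaluated at the stage position; h = 0.050000; intermediate values shown to 6 dp
step 0: u = -0.5000, v = 0.5000, du/dtau = -2.0000, dv/dtau = 1.5000
step 1:
  k1: at (u, v) = (-0.500000, 0.500000), (du/dtau, dv/dtau) = (-2.000000, 1.500000); Gamma_uuu = 0.772866, Gamma_uuv = 1.275593, Gamma_uvv = 0.570999, Gamma_vuu = -2.381377, Gamma_vuv = -2.264761, Gamma_vvv = -0.383665; k1 = (-2.000000, 1.500000, 3.277346, -3.199809)
  k2: at (u, v) = (-0.550000, 0.537500), (du/dtau, dv/dtau) = (-1.918066, 1.420005); Gamma_uuu = 0.625204, Gamma_uuv = 1.188685, Gamma_uvv = 0.518121, Gamma_vuu = -2.087304, Gamma_vuv = -2.104610, Gamma_vvv = -0.272137; k2 = (-1.918066, 1.420005, 3.130297, -3.236611)
  k3: at (u, v) = (-0.547952, 0.535500), (du/dtau, dv/dtau) = (-1.921743, 1.419085); Gamma_uuu = 0.631812, Gamma_uuv = 1.192328, Gamma_uvv = 0.519833, Gamma_vuu = -2.100387, Gamma_vuv = -2.111410, Gamma_vvv = -0.276251; k3 = (-1.921743, 1.419085, 3.123050, -3.202878)
  k4: at (u, v) = (-0.596087, 0.570954), (du/dtau, dv/dtau) = (-1.843847, 1.339856); Gamma_uuu = 0.504322, Gamma_uuv = 1.113084, Gamma_uvv = 0.475534, Gamma_vuu = -1.846144, Gamma_vuv = -1.966120, Gamma_vvv = -0.181312; k4 = (-1.843847, 1.339856, 2.931460, -3.112599)
  Y <- Y + (h/6)(k1 + 2k2 + 2k3 + k4): u = -0.5960, v = 0.5710, du/dtau = -1.8440, dv/dtau = 1.3401
step 2:
  k1: at (u, v) = (-0.596029, 0.570984), (du/dtau, dv/dtau) = (-1.844038, 1.340072); Gamma_uuu = 0.504346, Gamma_uuv = 1.113151, Gamma_uvv = 0.475632, Gamma_vuu = -1.846205, Gamma_vuv = -1.966228, Gamma_vvv = -0.181450; k1 = (-1.844038, 1.340072, 2.932356, -3.113841)
  k2: at (u, v) = (-0.642130, 0.604485), (du/dtau, dv/dtau) = (-1.770729, 1.262226); Gamma_uuu = 0.396110, Gamma_uuv = 1.042176, Gamma_uvv = 0.439434, Gamma_vuu = -1.629709, Gamma_vuv = -1.836745, Gamma_vvv = -0.101958; k2 = (-1.770729, 1.262226, 2.716544, -2.938106)
  k3: at (u, v) = (-0.640297, 0.602539), (du/dtau, dv/dtau) = (-1.776124, 1.266619); Gamma_uuu = 0.401118, Gamma_uuv = 1.045119, Gamma_uvv = 0.440321, Gamma_vuu = -1.639624, Gamma_vuv = -1.842219, Gamma_vvv = -0.104630; k3 = (-1.776124, 1.266619, 2.730560, -2.948532)
  k4: at (u, v) = (-0.684835, 0.634315), (du/dtau, dv/dtau) = (-1.707510, 1.192645); Gamma_uuu = 0.308581, Gamma_uuv = 0.981265, Gamma_uvv = 0.410394, Gamma_vuu = -1.453692, Gamma_vuv = -1.726293, Gamma_vvv = -0.037166; k4 = (-1.707510, 1.192645, 2.513161, -2.739795)
  Y <- Y + (h/6)(k1 + 2k2 + 2k3 + k4): u = -0.6847, v = 0.6342, du/dtau = -1.7079, dv/dtau = 1.1932
step 3:
  k1: at (u, v) = (-0.684739, 0.634237), (du/dtau, dv/dtau) = (-1.707873, 1.193181); Gamma_uuu = 0.308781, Gamma_uuv = 0.981400, Gamma_uvv = 0.410446, Gamma_vuu = -1.454093, Gamma_vuv = -1.726540, Gamma_vvv = -0.037297; k1 = (-1.707873, 1.193181, 2.514794, -2.742248)
  k2: at (u, v) = (-0.727436, 0.664067), (du/dtau, dv/dtau) = (-1.645003, 1.124625); Gamma_uuu = 0.230946, Gamma_uuv = 0.924747, Gamma_uvv = 0.386136, Gamma_vuu = -1.296724, Gamma_vuv = -1.624212, Gamma_vvv = 0.019277; k2 = (-1.645003, 1.124625, 2.308261, -2.525020)
  k3: at (u, v) = (-0.725864, 0.662353), (du/dtau, dv/dtau) = (-1.650167, 1.130055); Gamma_uuu = 0.234432, Gamma_uuv = 0.926952, Gamma_uvv = 0.386484, Gamma_vuu = -1.303662, Gamma_vuv = -1.628288, Gamma_vvv = 0.017651; k3 = (-1.650167, 1.130055, 2.325203, -2.545398)
  k4: at (u, v) = (-0.767248, 0.690740), (du/dtau, dv/dtau) = (-1.591613, 1.065911); Gamma_uuu = 0.167801, Gamma_uuv = 0.876002, Gamma_uvv = 0.366490, Gamma_vuu = -1.167973, Gamma_vuv = -1.536688, Gamma_vvv = 0.065940; k4 = (-1.591613, 1.065911, 2.130833, -2.330207)
  Y <- Y + (h/6)(k1 + 2k2 + 2k3 + k4): u = -0.7672, v = 0.6906, du/dtau = -1.5919, dv/dtau = 1.0664


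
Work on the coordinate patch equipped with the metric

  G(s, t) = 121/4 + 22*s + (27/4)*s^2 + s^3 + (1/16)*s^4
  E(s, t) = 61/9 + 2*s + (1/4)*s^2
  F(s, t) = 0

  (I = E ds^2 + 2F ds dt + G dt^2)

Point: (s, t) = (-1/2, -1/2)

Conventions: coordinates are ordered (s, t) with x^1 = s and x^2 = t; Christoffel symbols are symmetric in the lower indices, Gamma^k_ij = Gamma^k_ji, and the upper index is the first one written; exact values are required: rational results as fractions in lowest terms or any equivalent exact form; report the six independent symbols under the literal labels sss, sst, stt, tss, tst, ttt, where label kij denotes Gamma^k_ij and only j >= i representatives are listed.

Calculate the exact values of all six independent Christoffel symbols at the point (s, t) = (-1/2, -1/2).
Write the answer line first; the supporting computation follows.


Answer: Gamma_sss = 126/841, Gamma_sst = 0, Gamma_stt = -4599/3364, Gamma_tss = 0, Gamma_tst = 28/73, Gamma_ttt = 0

E = 841/144, F = 0, G = 5329/256 at the point
E_s = 7/4, E_t = 0, F_s = 0, F_t = 0, G_s = 511/32, G_t = 0
EG - F^2 = 4481689/36864;  g^inv = (36864/4481689) * [[5329/256, 0], [0, 841/144]]
first-kind symbols [ij,l] = (1/2)(d_i g_jl + d_j g_il - d_l g_ij): [ss,s] = E_s/2 = 7/8, [ss,t] = F_s - E_t/2 = 0, [st,s] = E_t/2 = 0, [st,t] = G_s/2 = 511/64, [tt,s] = F_t - G_s/2 = -511/64, [tt,t] = G_t/2 = 0
Gamma^s_ij = (G*[ij,s] - F*[ij,t])/(EG - F^2), Gamma^t_ij = (E*[ij,t] - F*[ij,s])/(EG - F^2)


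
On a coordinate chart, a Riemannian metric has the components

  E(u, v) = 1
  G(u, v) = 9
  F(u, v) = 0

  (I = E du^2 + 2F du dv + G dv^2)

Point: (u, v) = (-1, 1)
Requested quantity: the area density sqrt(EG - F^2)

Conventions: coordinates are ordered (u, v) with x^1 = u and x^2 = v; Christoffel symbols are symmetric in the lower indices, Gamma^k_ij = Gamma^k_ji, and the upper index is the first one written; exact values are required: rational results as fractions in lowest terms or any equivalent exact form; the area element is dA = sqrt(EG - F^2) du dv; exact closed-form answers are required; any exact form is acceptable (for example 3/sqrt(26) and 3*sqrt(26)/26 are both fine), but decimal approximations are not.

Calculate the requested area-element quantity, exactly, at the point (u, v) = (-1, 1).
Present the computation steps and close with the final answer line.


E = 1, F = 0, G = 9; EG - F^2 = 9

Answer: sqrt(EG - F^2) = 3


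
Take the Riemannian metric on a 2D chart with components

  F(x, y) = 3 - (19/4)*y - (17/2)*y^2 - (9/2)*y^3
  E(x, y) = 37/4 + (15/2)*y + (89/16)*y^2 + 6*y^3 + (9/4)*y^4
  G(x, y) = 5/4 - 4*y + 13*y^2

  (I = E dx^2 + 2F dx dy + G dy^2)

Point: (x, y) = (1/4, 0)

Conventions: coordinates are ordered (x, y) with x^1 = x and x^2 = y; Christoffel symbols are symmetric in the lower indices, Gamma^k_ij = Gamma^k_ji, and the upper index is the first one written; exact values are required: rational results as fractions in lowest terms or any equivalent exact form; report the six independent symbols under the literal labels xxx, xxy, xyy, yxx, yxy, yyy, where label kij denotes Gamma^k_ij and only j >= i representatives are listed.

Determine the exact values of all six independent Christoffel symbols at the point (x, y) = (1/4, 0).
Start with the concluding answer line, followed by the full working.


Answer: Gamma_xxx = 180/41, Gamma_xxy = 75/41, Gamma_xyy = 1/41, Gamma_yxx = -555/41, Gamma_yxy = -180/41, Gamma_yyy = -68/41

E = 37/4, F = 3, G = 5/4 at the point
E_x = 0, E_y = 15/2, F_x = 0, F_y = -19/4, G_x = 0, G_y = -4
EG - F^2 = 41/16;  g^inv = (16/41) * [[5/4, -3], [-3, 37/4]]
first-kind symbols [ij,l] = (1/2)(d_i g_jl + d_j g_il - d_l g_ij): [xx,x] = E_x/2 = 0, [xx,y] = F_x - E_y/2 = -15/4, [xy,x] = E_y/2 = 15/4, [xy,y] = G_x/2 = 0, [yy,x] = F_y - G_x/2 = -19/4, [yy,y] = G_y/2 = -2
Gamma^x_ij = (G*[ij,x] - F*[ij,y])/(EG - F^2), Gamma^y_ij = (E*[ij,y] - F*[ij,x])/(EG - F^2)


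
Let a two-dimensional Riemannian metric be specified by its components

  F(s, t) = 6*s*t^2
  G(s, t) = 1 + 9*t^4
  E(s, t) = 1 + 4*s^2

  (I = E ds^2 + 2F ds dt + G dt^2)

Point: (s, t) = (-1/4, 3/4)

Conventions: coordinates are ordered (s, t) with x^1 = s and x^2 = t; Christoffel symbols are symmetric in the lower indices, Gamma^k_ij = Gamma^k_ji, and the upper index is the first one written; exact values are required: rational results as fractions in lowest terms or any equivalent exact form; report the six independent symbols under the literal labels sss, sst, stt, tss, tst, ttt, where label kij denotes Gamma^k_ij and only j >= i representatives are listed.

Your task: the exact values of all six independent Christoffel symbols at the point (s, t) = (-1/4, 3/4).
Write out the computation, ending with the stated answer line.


E = 5/4, F = -27/32, G = 985/256 at the point
E_s = -2, E_t = 0, F_s = 27/8, F_t = -9/4, G_s = 0, G_t = 243/16
EG - F^2 = 1049/256;  g^inv = (256/1049) * [[985/256, 27/32], [27/32, 5/4]]
first-kind symbols [ij,l] = (1/2)(d_i g_jl + d_j g_il - d_l g_ij): [ss,s] = E_s/2 = -1, [ss,t] = F_s - E_t/2 = 27/8, [st,s] = E_t/2 = 0, [st,t] = G_s/2 = 0, [tt,s] = F_t - G_s/2 = -9/4, [tt,t] = G_t/2 = 243/32
Gamma^s_ij = (G*[ij,s] - F*[ij,t])/(EG - F^2), Gamma^t_ij = (E*[ij,t] - F*[ij,s])/(EG - F^2)

Answer: Gamma_sss = -256/1049, Gamma_sst = 0, Gamma_stt = -576/1049, Gamma_tss = 864/1049, Gamma_tst = 0, Gamma_ttt = 1944/1049


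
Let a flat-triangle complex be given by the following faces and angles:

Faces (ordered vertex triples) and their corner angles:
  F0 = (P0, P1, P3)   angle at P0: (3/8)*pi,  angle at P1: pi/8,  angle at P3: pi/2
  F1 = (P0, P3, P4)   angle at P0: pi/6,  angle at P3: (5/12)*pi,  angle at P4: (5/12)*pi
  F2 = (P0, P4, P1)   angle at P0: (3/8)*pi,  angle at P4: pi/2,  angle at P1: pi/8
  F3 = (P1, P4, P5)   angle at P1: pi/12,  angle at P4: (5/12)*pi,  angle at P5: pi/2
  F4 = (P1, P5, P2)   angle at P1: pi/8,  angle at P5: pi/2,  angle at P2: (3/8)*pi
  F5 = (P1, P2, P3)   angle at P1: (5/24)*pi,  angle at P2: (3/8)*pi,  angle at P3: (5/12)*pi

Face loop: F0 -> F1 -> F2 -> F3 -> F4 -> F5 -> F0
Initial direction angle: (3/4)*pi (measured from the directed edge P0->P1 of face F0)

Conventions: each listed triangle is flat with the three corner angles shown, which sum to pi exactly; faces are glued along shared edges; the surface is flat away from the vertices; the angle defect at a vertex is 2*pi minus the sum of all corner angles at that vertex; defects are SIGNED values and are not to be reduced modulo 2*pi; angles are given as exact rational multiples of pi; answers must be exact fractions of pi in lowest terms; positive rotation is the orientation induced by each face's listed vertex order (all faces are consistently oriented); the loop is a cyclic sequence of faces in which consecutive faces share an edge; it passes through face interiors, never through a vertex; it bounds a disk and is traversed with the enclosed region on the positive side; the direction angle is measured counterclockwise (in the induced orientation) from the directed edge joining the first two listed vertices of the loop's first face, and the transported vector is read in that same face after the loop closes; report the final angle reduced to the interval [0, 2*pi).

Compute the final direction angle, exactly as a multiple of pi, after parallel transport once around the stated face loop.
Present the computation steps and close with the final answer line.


enclosed vertex P0: corner angles sum to (11/12)*pi, defect = 2*pi - (11/12)*pi = (13/12)*pi
enclosed vertex P1: corner angles sum to (2/3)*pi, defect = 2*pi - (2/3)*pi = (4/3)*pi
summing the enclosed defects onto the initial angle, mod 2*pi in the induced orientation:
final angle = (3/4)*pi + (29/12)*pi = (7/6)*pi (mod 2*pi)

Answer: final direction angle = (7/6)*pi


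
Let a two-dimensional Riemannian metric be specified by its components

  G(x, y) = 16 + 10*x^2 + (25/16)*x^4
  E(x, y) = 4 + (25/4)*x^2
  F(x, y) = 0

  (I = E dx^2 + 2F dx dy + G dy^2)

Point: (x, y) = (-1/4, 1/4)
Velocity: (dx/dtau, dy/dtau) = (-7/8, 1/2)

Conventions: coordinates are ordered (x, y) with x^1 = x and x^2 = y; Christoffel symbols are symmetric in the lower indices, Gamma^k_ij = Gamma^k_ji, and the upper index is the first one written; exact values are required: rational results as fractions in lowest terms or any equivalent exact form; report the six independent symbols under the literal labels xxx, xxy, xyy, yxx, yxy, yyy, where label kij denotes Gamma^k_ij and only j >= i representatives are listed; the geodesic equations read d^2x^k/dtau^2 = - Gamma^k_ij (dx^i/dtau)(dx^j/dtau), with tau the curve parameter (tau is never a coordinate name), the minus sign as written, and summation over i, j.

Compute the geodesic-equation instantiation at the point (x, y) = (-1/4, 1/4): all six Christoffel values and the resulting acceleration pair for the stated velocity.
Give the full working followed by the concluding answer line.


E = 281/64, F = 0, G = 68121/4096 at the point
E_x = -25/8, E_y = 0, F_x = 0, F_y = 0, G_x = -1305/256, G_y = 0
EG - F^2 = 19142001/262144;  g^inv = (262144/19142001) * [[68121/4096, 0], [0, 281/64]]
first-kind symbols [ij,l] = (1/2)(d_i g_jl + d_j g_il - d_l g_ij): [xx,x] = E_x/2 = -25/16, [xx,y] = F_x - E_y/2 = 0, [xy,x] = E_y/2 = 0, [xy,y] = G_x/2 = -1305/512, [yy,x] = F_y - G_x/2 = 1305/512, [yy,y] = G_y/2 = 0
Gamma^x_ij = (G*[ij,x] - F*[ij,y])/(EG - F^2), Gamma^y_ij = (E*[ij,y] - F*[ij,x])/(EG - F^2)
Gamma_xxx = -100/281, Gamma_xxy = 0, Gamma_xyy = 1305/2248, Gamma_yxx = 0, Gamma_yxy = -40/261, Gamma_yyy = 0
d^2x/dtau^2 = -(Gamma_xxx*(-7/8)^2 + 2*Gamma_xxy*(-7/8)*(1/2) + Gamma_xyy*(1/2)^2) = 1145/8992
d^2y/dtau^2 = -(Gamma_yxx*(-7/8)^2 + 2*Gamma_yxy*(-7/8)*(1/2) + Gamma_yyy*(1/2)^2) = -35/261

Answer: Gamma_xxx = -100/281, Gamma_xxy = 0, Gamma_xyy = 1305/2248, Gamma_yxx = 0, Gamma_yxy = -40/261, Gamma_yyy = 0; accelerations (d^2x/dtau^2, d^2y/dtau^2) = (1145/8992, -35/261)
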